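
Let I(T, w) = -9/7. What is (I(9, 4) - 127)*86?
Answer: -77228/7 ≈ -11033.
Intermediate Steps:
I(T, w) = -9/7 (I(T, w) = -9*1/7 = -9/7)
(I(9, 4) - 127)*86 = (-9/7 - 127)*86 = -898/7*86 = -77228/7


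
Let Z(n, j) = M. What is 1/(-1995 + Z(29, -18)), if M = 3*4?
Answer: -1/1983 ≈ -0.00050429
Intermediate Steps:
M = 12
Z(n, j) = 12
1/(-1995 + Z(29, -18)) = 1/(-1995 + 12) = 1/(-1983) = -1/1983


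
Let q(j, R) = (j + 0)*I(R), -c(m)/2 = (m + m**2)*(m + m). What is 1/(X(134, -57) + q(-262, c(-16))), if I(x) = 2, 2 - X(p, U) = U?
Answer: -1/465 ≈ -0.0021505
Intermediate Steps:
X(p, U) = 2 - U
c(m) = -4*m*(m + m**2) (c(m) = -2*(m + m**2)*(m + m) = -2*(m + m**2)*2*m = -4*m*(m + m**2))
q(j, R) = 2*j (q(j, R) = (j + 0)*2 = j*2 = 2*j)
1/(X(134, -57) + q(-262, c(-16))) = 1/((2 - 1*(-57)) + 2*(-262)) = 1/((2 + 57) - 524) = 1/(59 - 524) = 1/(-465) = -1/465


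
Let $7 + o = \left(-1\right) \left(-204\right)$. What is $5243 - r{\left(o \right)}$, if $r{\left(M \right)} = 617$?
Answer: $4626$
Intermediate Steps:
$o = 197$ ($o = -7 - -204 = -7 + 204 = 197$)
$5243 - r{\left(o \right)} = 5243 - 617 = 4626$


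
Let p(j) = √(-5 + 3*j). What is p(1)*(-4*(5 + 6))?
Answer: -44*I*√2 ≈ -62.225*I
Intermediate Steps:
p(1)*(-4*(5 + 6)) = √(-5 + 3*1)*(-4*(5 + 6)) = √(-5 + 3)*(-4*11) = √(-2)*(-44) = (I*√2)*(-44) = -44*I*√2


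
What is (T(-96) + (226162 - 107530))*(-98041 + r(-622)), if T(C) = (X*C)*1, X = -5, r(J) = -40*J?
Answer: -8714353032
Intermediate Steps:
T(C) = -5*C (T(C) = -5*C*1 = -5*C)
(T(-96) + (226162 - 107530))*(-98041 + r(-622)) = (-5*(-96) + (226162 - 107530))*(-98041 - 40*(-622)) = (480 + 118632)*(-98041 + 24880) = 119112*(-73161) = -8714353032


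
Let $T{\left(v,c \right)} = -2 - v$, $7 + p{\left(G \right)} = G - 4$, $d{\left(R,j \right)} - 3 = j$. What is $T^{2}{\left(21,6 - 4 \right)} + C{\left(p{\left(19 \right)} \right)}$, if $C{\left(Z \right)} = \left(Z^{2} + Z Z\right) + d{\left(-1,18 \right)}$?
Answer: $678$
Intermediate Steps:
$d{\left(R,j \right)} = 3 + j$
$p{\left(G \right)} = -11 + G$ ($p{\left(G \right)} = -7 + \left(G - 4\right) = -7 + \left(-4 + G\right) = -11 + G$)
$C{\left(Z \right)} = 21 + 2 Z^{2}$ ($C{\left(Z \right)} = \left(Z^{2} + Z Z\right) + \left(3 + 18\right) = \left(Z^{2} + Z^{2}\right) + 21 = 2 Z^{2} + 21 = 21 + 2 Z^{2}$)
$T^{2}{\left(21,6 - 4 \right)} + C{\left(p{\left(19 \right)} \right)} = \left(-2 - 21\right)^{2} + \left(21 + 2 \left(-11 + 19\right)^{2}\right) = \left(-2 - 21\right)^{2} + \left(21 + 2 \cdot 8^{2}\right) = \left(-23\right)^{2} + \left(21 + 2 \cdot 64\right) = 529 + \left(21 + 128\right) = 529 + 149 = 678$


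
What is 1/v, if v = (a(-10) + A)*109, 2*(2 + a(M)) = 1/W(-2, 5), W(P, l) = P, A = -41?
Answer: -4/18857 ≈ -0.00021212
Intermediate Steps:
a(M) = -9/4 (a(M) = -2 + (1/2)/(-2) = -2 + (1/2)*(-1/2) = -2 - 1/4 = -9/4)
v = -18857/4 (v = (-9/4 - 41)*109 = -173/4*109 = -18857/4 ≈ -4714.3)
1/v = 1/(-18857/4) = -4/18857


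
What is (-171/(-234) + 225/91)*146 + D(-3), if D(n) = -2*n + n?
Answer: 42832/91 ≈ 470.68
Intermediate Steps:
D(n) = -n
(-171/(-234) + 225/91)*146 + D(-3) = (-171/(-234) + 225/91)*146 - 1*(-3) = (-171*(-1/234) + 225*(1/91))*146 + 3 = (19/26 + 225/91)*146 + 3 = (583/182)*146 + 3 = 42559/91 + 3 = 42832/91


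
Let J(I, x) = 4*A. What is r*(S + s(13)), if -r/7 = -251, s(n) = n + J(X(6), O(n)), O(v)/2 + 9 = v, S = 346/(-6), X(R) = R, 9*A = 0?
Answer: -235438/3 ≈ -78479.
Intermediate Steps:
A = 0 (A = (⅑)*0 = 0)
S = -173/3 (S = 346*(-⅙) = -173/3 ≈ -57.667)
O(v) = -18 + 2*v
J(I, x) = 0 (J(I, x) = 4*0 = 0)
s(n) = n (s(n) = n + 0 = n)
r = 1757 (r = -7*(-251) = 1757)
r*(S + s(13)) = 1757*(-173/3 + 13) = 1757*(-134/3) = -235438/3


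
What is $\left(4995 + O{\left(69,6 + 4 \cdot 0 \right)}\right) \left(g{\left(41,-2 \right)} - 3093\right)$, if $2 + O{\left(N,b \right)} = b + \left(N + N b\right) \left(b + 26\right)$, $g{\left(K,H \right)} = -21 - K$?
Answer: $-64535525$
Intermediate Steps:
$O{\left(N,b \right)} = -2 + b + \left(26 + b\right) \left(N + N b\right)$ ($O{\left(N,b \right)} = -2 + \left(b + \left(N + N b\right) \left(b + 26\right)\right) = -2 + \left(b + \left(N + N b\right) \left(26 + b\right)\right) = -2 + \left(b + \left(26 + b\right) \left(N + N b\right)\right) = -2 + b + \left(26 + b\right) \left(N + N b\right)$)
$\left(4995 + O{\left(69,6 + 4 \cdot 0 \right)}\right) \left(g{\left(41,-2 \right)} - 3093\right) = \left(4995 + \left(-2 + \left(6 + 4 \cdot 0\right) + 26 \cdot 69 + 69 \left(6 + 4 \cdot 0\right)^{2} + 27 \cdot 69 \left(6 + 4 \cdot 0\right)\right)\right) \left(\left(-21 - 41\right) - 3093\right) = \left(4995 + \left(-2 + \left(6 + 0\right) + 1794 + 69 \left(6 + 0\right)^{2} + 27 \cdot 69 \left(6 + 0\right)\right)\right) \left(\left(-21 - 41\right) - 3093\right) = \left(4995 + \left(-2 + 6 + 1794 + 69 \cdot 6^{2} + 27 \cdot 69 \cdot 6\right)\right) \left(-62 - 3093\right) = \left(4995 + \left(-2 + 6 + 1794 + 69 \cdot 36 + 11178\right)\right) \left(-3155\right) = \left(4995 + \left(-2 + 6 + 1794 + 2484 + 11178\right)\right) \left(-3155\right) = \left(4995 + 15460\right) \left(-3155\right) = 20455 \left(-3155\right) = -64535525$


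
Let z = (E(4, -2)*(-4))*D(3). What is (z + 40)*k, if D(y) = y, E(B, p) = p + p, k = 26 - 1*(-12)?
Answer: 3344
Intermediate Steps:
k = 38 (k = 26 + 12 = 38)
E(B, p) = 2*p
z = 48 (z = ((2*(-2))*(-4))*3 = -4*(-4)*3 = 16*3 = 48)
(z + 40)*k = (48 + 40)*38 = 88*38 = 3344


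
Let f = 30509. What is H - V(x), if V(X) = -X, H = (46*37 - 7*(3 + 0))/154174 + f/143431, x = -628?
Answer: -13882227062155/22113330994 ≈ -627.78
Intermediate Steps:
H = 4944802077/22113330994 (H = (46*37 - 7*(3 + 0))/154174 + 30509/143431 = (1702 - 7*3)*(1/154174) + 30509*(1/143431) = (1702 - 21)*(1/154174) + 30509/143431 = 1681*(1/154174) + 30509/143431 = 1681/154174 + 30509/143431 = 4944802077/22113330994 ≈ 0.22361)
H - V(x) = 4944802077/22113330994 - (-1)*(-628) = 4944802077/22113330994 - 1*628 = 4944802077/22113330994 - 628 = -13882227062155/22113330994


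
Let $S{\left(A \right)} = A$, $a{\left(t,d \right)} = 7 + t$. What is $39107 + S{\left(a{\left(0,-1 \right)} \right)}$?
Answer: $39114$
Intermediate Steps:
$39107 + S{\left(a{\left(0,-1 \right)} \right)} = 39107 + \left(7 + 0\right) = 39107 + 7 = 39114$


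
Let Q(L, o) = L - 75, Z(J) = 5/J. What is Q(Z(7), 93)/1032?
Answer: -65/903 ≈ -0.071982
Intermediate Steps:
Q(L, o) = -75 + L
Q(Z(7), 93)/1032 = (-75 + 5/7)/1032 = (-75 + 5*(⅐))*(1/1032) = (-75 + 5/7)*(1/1032) = -520/7*1/1032 = -65/903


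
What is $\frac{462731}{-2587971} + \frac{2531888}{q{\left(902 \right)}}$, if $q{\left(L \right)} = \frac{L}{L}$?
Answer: $\frac{6552452256517}{2587971} \approx 2.5319 \cdot 10^{6}$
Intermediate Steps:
$q{\left(L \right)} = 1$
$\frac{462731}{-2587971} + \frac{2531888}{q{\left(902 \right)}} = \frac{462731}{-2587971} + \frac{2531888}{1} = 462731 \left(- \frac{1}{2587971}\right) + 2531888 \cdot 1 = - \frac{462731}{2587971} + 2531888 = \frac{6552452256517}{2587971}$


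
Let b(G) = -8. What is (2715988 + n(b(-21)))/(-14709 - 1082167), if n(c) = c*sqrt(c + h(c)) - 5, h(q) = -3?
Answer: -2715983/1096876 + 2*I*sqrt(11)/274219 ≈ -2.4761 + 2.419e-5*I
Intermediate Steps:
n(c) = -5 + c*sqrt(-3 + c) (n(c) = c*sqrt(c - 3) - 5 = c*sqrt(-3 + c) - 5 = -5 + c*sqrt(-3 + c))
(2715988 + n(b(-21)))/(-14709 - 1082167) = (2715988 + (-5 - 8*sqrt(-3 - 8)))/(-14709 - 1082167) = (2715988 + (-5 - 8*I*sqrt(11)))/(-1096876) = (2715988 + (-5 - 8*I*sqrt(11)))*(-1/1096876) = (2715983 - 8*I*sqrt(11))*(-1/1096876) = -2715983/1096876 + 2*I*sqrt(11)/274219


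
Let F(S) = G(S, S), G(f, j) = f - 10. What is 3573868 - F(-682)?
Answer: 3574560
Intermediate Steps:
G(f, j) = -10 + f
F(S) = -10 + S
3573868 - F(-682) = 3573868 - (-10 - 682) = 3573868 - 1*(-692) = 3573868 + 692 = 3574560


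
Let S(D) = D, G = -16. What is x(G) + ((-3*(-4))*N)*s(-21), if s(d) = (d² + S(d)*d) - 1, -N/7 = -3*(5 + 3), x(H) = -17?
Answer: 1776079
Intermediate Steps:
N = 168 (N = -(-21)*(5 + 3) = -(-21)*8 = -7*(-24) = 168)
s(d) = -1 + 2*d² (s(d) = (d² + d*d) - 1 = (d² + d²) - 1 = 2*d² - 1 = -1 + 2*d²)
x(G) + ((-3*(-4))*N)*s(-21) = -17 + (-3*(-4)*168)*(-1 + 2*(-21)²) = -17 + (12*168)*(-1 + 2*441) = -17 + 2016*(-1 + 882) = -17 + 2016*881 = -17 + 1776096 = 1776079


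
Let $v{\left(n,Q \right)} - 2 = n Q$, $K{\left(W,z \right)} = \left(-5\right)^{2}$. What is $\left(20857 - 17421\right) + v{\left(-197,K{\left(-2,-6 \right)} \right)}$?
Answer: $-1487$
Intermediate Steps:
$K{\left(W,z \right)} = 25$
$v{\left(n,Q \right)} = 2 + Q n$ ($v{\left(n,Q \right)} = 2 + n Q = 2 + Q n$)
$\left(20857 - 17421\right) + v{\left(-197,K{\left(-2,-6 \right)} \right)} = \left(20857 - 17421\right) + \left(2 + 25 \left(-197\right)\right) = \left(20857 - 17421\right) + \left(2 - 4925\right) = 3436 - 4923 = -1487$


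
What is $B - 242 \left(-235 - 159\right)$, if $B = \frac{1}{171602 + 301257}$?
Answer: $\frac{45086159933}{472859} \approx 95348.0$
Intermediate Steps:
$B = \frac{1}{472859} \approx 2.1148 \cdot 10^{-6}$
$B - 242 \left(-235 - 159\right) = \frac{1}{472859} - 242 \left(-235 - 159\right) = \frac{1}{472859} - -95348 = \frac{1}{472859} + 95348 = \frac{45086159933}{472859}$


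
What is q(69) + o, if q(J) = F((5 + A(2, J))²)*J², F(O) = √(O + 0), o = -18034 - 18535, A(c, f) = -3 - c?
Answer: -36569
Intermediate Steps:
o = -36569
F(O) = √O
q(J) = 0 (q(J) = √((5 + (-3 - 1*2))²)*J² = √((5 + (-3 - 2))²)*J² = √((5 - 5)²)*J² = √(0²)*J² = √0*J² = 0*J² = 0)
q(69) + o = 0 - 36569 = -36569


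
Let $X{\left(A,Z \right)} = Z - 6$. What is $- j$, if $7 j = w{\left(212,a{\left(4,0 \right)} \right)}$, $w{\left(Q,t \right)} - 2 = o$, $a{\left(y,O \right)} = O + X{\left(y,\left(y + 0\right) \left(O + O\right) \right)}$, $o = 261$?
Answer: $- \frac{263}{7} \approx -37.571$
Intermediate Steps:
$X{\left(A,Z \right)} = -6 + Z$ ($X{\left(A,Z \right)} = Z - 6 = -6 + Z$)
$a{\left(y,O \right)} = -6 + O + 2 O y$ ($a{\left(y,O \right)} = O + \left(-6 + \left(y + 0\right) \left(O + O\right)\right) = O + \left(-6 + y 2 O\right) = O + \left(-6 + 2 O y\right) = -6 + O + 2 O y$)
$w{\left(Q,t \right)} = 263$ ($w{\left(Q,t \right)} = 2 + 261 = 263$)
$j = \frac{263}{7}$ ($j = \frac{1}{7} \cdot 263 = \frac{263}{7} \approx 37.571$)
$- j = \left(-1\right) \frac{263}{7} = - \frac{263}{7}$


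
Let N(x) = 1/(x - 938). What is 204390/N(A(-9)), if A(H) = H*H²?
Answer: -340718130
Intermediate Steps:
A(H) = H³
N(x) = 1/(-938 + x)
204390/N(A(-9)) = 204390/(1/(-938 + (-9)³)) = 204390/(1/(-938 - 729)) = 204390/(1/(-1667)) = 204390/(-1/1667) = 204390*(-1667) = -340718130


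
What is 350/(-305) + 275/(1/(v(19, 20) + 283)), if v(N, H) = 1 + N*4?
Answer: 6038930/61 ≈ 98999.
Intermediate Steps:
v(N, H) = 1 + 4*N
350/(-305) + 275/(1/(v(19, 20) + 283)) = 350/(-305) + 275/(1/((1 + 4*19) + 283)) = 350*(-1/305) + 275/(1/((1 + 76) + 283)) = -70/61 + 275/(1/(77 + 283)) = -70/61 + 275/(1/360) = -70/61 + 275*360 = -70/61 + 99000 = 6038930/61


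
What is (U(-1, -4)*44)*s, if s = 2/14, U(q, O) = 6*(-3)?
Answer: -792/7 ≈ -113.14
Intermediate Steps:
U(q, O) = -18
s = ⅐ (s = 2*(1/14) = ⅐ ≈ 0.14286)
(U(-1, -4)*44)*s = -18*44*(⅐) = -792*⅐ = -792/7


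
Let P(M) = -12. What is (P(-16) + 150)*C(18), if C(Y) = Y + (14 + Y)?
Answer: 6900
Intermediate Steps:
C(Y) = 14 + 2*Y
(P(-16) + 150)*C(18) = (-12 + 150)*(14 + 2*18) = 138*(14 + 36) = 138*50 = 6900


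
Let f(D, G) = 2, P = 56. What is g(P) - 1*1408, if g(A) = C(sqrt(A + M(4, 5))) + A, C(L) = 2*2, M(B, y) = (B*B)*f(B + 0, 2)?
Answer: -1348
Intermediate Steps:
M(B, y) = 2*B**2 (M(B, y) = (B*B)*2 = B**2*2 = 2*B**2)
C(L) = 4
g(A) = 4 + A
g(P) - 1*1408 = (4 + 56) - 1*1408 = 60 - 1408 = -1348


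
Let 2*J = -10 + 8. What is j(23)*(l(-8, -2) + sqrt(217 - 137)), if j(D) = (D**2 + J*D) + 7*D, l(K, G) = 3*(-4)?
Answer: -8004 + 2668*sqrt(5) ≈ -2038.2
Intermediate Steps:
l(K, G) = -12
J = -1 (J = (-10 + 8)/2 = (1/2)*(-2) = -1)
j(D) = D**2 + 6*D (j(D) = (D**2 - D) + 7*D = D**2 + 6*D)
j(23)*(l(-8, -2) + sqrt(217 - 137)) = (23*(6 + 23))*(-12 + sqrt(217 - 137)) = (23*29)*(-12 + sqrt(80)) = 667*(-12 + 4*sqrt(5)) = -8004 + 2668*sqrt(5)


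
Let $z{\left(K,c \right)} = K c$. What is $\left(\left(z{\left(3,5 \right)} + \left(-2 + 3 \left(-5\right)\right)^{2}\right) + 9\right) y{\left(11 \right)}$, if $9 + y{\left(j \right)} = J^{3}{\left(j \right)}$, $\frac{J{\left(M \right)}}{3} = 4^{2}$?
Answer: $34612479$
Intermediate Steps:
$J{\left(M \right)} = 48$ ($J{\left(M \right)} = 3 \cdot 4^{2} = 3 \cdot 16 = 48$)
$y{\left(j \right)} = 110583$ ($y{\left(j \right)} = -9 + 48^{3} = -9 + 110592 = 110583$)
$\left(\left(z{\left(3,5 \right)} + \left(-2 + 3 \left(-5\right)\right)^{2}\right) + 9\right) y{\left(11 \right)} = \left(\left(3 \cdot 5 + \left(-2 + 3 \left(-5\right)\right)^{2}\right) + 9\right) 110583 = \left(\left(15 + \left(-2 - 15\right)^{2}\right) + 9\right) 110583 = \left(\left(15 + \left(-17\right)^{2}\right) + 9\right) 110583 = \left(\left(15 + 289\right) + 9\right) 110583 = \left(304 + 9\right) 110583 = 313 \cdot 110583 = 34612479$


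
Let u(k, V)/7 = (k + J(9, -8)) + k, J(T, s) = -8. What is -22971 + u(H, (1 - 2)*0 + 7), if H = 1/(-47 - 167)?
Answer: -2463896/107 ≈ -23027.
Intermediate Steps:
H = -1/214 (H = 1/(-214) = -1/214 ≈ -0.0046729)
u(k, V) = -56 + 14*k (u(k, V) = 7*((k - 8) + k) = 7*((-8 + k) + k) = 7*(-8 + 2*k) = -56 + 14*k)
-22971 + u(H, (1 - 2)*0 + 7) = -22971 + (-56 + 14*(-1/214)) = -22971 + (-56 - 7/107) = -22971 - 5999/107 = -2463896/107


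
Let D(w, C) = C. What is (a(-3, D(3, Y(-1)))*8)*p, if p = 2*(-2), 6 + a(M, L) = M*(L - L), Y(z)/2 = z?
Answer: 192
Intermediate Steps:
Y(z) = 2*z
a(M, L) = -6 (a(M, L) = -6 + M*(L - L) = -6 + M*0 = -6 + 0 = -6)
p = -4
(a(-3, D(3, Y(-1)))*8)*p = -6*8*(-4) = -48*(-4) = 192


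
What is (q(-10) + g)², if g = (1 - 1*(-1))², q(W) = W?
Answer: 36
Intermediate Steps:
g = 4 (g = (1 + 1)² = 2² = 4)
(q(-10) + g)² = (-10 + 4)² = (-6)² = 36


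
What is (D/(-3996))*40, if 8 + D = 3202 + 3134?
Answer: -63280/999 ≈ -63.343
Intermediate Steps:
D = 6328 (D = -8 + (3202 + 3134) = -8 + 6336 = 6328)
(D/(-3996))*40 = (6328/(-3996))*40 = (6328*(-1/3996))*40 = -1582/999*40 = -63280/999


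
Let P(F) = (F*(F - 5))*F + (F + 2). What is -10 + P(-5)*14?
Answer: -3552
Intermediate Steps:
P(F) = 2 + F + F²*(-5 + F) (P(F) = (F*(-5 + F))*F + (2 + F) = F²*(-5 + F) + (2 + F) = 2 + F + F²*(-5 + F))
-10 + P(-5)*14 = -10 + (2 - 5 + (-5)³ - 5*(-5)²)*14 = -10 + (2 - 5 - 125 - 5*25)*14 = -10 + (2 - 5 - 125 - 125)*14 = -10 - 253*14 = -10 - 3542 = -3552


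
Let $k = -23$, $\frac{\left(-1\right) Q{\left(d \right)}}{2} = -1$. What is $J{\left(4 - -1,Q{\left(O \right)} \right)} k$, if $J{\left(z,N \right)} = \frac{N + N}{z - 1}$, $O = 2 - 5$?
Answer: $-23$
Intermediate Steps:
$O = -3$
$Q{\left(d \right)} = 2$ ($Q{\left(d \right)} = \left(-2\right) \left(-1\right) = 2$)
$J{\left(z,N \right)} = \frac{2 N}{-1 + z}$
$J{\left(4 - -1,Q{\left(O \right)} \right)} k = 2 \cdot 2 \frac{1}{-1 + \left(4 - -1\right)} \left(-23\right) = 2 \cdot 2 \frac{1}{-1 + \left(4 + 1\right)} \left(-23\right) = 2 \cdot 2 \frac{1}{-1 + 5} \left(-23\right) = 2 \cdot 2 \cdot \frac{1}{4} \left(-23\right) = 1 \left(-23\right) = -23$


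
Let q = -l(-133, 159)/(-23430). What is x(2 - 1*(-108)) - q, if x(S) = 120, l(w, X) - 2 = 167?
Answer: 2811431/23430 ≈ 119.99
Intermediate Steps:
l(w, X) = 169 (l(w, X) = 2 + 167 = 169)
q = 169/23430 (q = -169/(-23430) = -169*(-1)/23430 = -1*(-169/23430) = 169/23430 ≈ 0.0072130)
x(2 - 1*(-108)) - q = 120 - 1*169/23430 = 120 - 169/23430 = 2811431/23430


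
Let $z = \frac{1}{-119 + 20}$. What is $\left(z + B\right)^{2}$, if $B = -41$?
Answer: $\frac{16483600}{9801} \approx 1681.8$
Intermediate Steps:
$z = - \frac{1}{99}$ ($z = \frac{1}{-99} = - \frac{1}{99} \approx -0.010101$)
$\left(z + B\right)^{2} = \left(- \frac{1}{99} - 41\right)^{2} = \left(- \frac{4060}{99}\right)^{2} = \frac{16483600}{9801}$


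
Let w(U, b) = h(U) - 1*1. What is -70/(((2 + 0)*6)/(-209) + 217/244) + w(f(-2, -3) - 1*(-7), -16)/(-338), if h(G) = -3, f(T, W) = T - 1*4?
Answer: -120639566/1433965 ≈ -84.130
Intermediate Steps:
f(T, W) = -4 + T (f(T, W) = T - 4 = -4 + T)
w(U, b) = -4 (w(U, b) = -3 - 1*1 = -3 - 1 = -4)
-70/(((2 + 0)*6)/(-209) + 217/244) + w(f(-2, -3) - 1*(-7), -16)/(-338) = -70/(((2 + 0)*6)/(-209) + 217/244) - 4/(-338) = -70/((2*6)*(-1/209) + 217*(1/244)) - 4*(-1/338) = -70/(12*(-1/209) + 217/244) + 2/169 = -70/(-12/209 + 217/244) + 2/169 = -70/42425/50996 + 2/169 = -70*50996/42425 + 2/169 = -713944/8485 + 2/169 = -120639566/1433965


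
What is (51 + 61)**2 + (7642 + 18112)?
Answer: 38298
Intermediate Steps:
(51 + 61)**2 + (7642 + 18112) = 112**2 + 25754 = 12544 + 25754 = 38298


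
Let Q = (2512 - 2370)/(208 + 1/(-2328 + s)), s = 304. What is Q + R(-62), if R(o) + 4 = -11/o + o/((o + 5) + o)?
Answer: -8134423545/3106071598 ≈ -2.6189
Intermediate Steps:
Q = 287408/420991 (Q = (2512 - 2370)/(208 + 1/(-2328 + 304)) = 142/(208 + 1/(-2024)) = 142/(208 - 1/2024) = 142/(420991/2024) = 142*(2024/420991) = 287408/420991 ≈ 0.68269)
R(o) = -4 - 11/o + o/(5 + 2*o) (R(o) = -4 + (-11/o + o/((o + 5) + o)) = -4 + (-11/o + o/((5 + o) + o)) = -4 + (-11/o + o/(5 + 2*o)) = -4 - 11/o + o/(5 + 2*o))
Q + R(-62) = 287408/420991 + (-55 - 42*(-62) - 7*(-62)²)/((-62)*(5 + 2*(-62))) = 287408/420991 - (-55 + 2604 - 7*3844)/(62*(5 - 124)) = 287408/420991 - 1/62*(-55 + 2604 - 26908)/(-119) = 287408/420991 - 1/62*(-1/119)*(-24359) = 287408/420991 - 24359/7378 = -8134423545/3106071598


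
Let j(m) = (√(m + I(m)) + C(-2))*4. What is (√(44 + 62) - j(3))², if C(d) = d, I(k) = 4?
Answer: (8 + √106 - 4*√7)² ≈ 59.485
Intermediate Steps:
j(m) = -8 + 4*√(4 + m) (j(m) = (√(m + 4) - 2)*4 = (√(4 + m) - 2)*4 = (-2 + √(4 + m))*4 = -8 + 4*√(4 + m))
(√(44 + 62) - j(3))² = (√(44 + 62) - (-8 + 4*√(4 + 3)))² = (√106 - (-8 + 4*√7))² = (√106 + (8 - 4*√7))² = (8 + √106 - 4*√7)²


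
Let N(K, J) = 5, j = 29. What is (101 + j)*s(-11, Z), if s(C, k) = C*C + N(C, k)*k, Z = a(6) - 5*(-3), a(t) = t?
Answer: 29380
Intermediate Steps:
Z = 21 (Z = 6 - 5*(-3) = 6 + 15 = 21)
s(C, k) = C**2 + 5*k (s(C, k) = C*C + 5*k = C**2 + 5*k)
(101 + j)*s(-11, Z) = (101 + 29)*((-11)**2 + 5*21) = 130*(121 + 105) = 130*226 = 29380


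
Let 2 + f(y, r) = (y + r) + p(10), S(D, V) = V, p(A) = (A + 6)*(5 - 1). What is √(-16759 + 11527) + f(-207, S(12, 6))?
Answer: -139 + 4*I*√327 ≈ -139.0 + 72.333*I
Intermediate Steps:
p(A) = 24 + 4*A (p(A) = (6 + A)*4 = 24 + 4*A)
f(y, r) = 62 + r + y (f(y, r) = -2 + ((y + r) + (24 + 4*10)) = -2 + ((r + y) + (24 + 40)) = -2 + ((r + y) + 64) = -2 + (64 + r + y) = 62 + r + y)
√(-16759 + 11527) + f(-207, S(12, 6)) = √(-16759 + 11527) + (62 + 6 - 207) = √(-5232) - 139 = 4*I*√327 - 139 = -139 + 4*I*√327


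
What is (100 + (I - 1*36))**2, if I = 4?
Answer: 4624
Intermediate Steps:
(100 + (I - 1*36))**2 = (100 + (4 - 1*36))**2 = (100 + (4 - 36))**2 = (100 - 32)**2 = 68**2 = 4624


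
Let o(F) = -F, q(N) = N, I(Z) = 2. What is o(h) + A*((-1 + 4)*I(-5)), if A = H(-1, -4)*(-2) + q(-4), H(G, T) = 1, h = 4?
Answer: -40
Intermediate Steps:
A = -6 (A = 1*(-2) - 4 = -2 - 4 = -6)
o(h) + A*((-1 + 4)*I(-5)) = -1*4 - 6*(-1 + 4)*2 = -4 - 18*2 = -4 - 6*6 = -4 - 36 = -40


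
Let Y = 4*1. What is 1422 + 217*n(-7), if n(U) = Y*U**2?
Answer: 43954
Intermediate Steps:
Y = 4
n(U) = 4*U**2
1422 + 217*n(-7) = 1422 + 217*(4*(-7)**2) = 1422 + 217*(4*49) = 1422 + 217*196 = 1422 + 42532 = 43954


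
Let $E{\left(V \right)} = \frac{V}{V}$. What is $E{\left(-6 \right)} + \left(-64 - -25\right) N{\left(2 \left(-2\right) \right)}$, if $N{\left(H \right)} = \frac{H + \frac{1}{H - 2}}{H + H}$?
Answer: $- \frac{309}{16} \approx -19.313$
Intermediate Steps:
$E{\left(V \right)} = 1$
$N{\left(H \right)} = \frac{H + \frac{1}{-2 + H}}{2 H}$
$E{\left(-6 \right)} + \left(-64 - -25\right) N{\left(2 \left(-2\right) \right)} = 1 + \left(-64 - -25\right) \frac{1 + \left(2 \left(-2\right)\right)^{2} - 2 \cdot 2 \left(-2\right)}{2 \cdot 2 \left(-2\right) \left(-2 + 2 \left(-2\right)\right)} = 1 + \left(-64 + 25\right) \frac{1 + \left(-4\right)^{2} - -8}{2 \left(-4\right) \left(-2 - 4\right)} = 1 - 39 \cdot \frac{1}{2} \left(- \frac{1}{4}\right) \frac{1}{-6} \left(1 + 16 + 8\right) = 1 - 39 \cdot \frac{1}{2} \left(- \frac{1}{4}\right) \left(- \frac{1}{6}\right) 25 = 1 - \frac{325}{16} = - \frac{309}{16}$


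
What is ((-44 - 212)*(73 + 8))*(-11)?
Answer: 228096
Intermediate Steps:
((-44 - 212)*(73 + 8))*(-11) = -256*81*(-11) = -20736*(-11) = 228096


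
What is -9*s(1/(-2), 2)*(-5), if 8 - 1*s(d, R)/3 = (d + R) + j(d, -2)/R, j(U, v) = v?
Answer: 2025/2 ≈ 1012.5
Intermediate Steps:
s(d, R) = 24 - 3*R - 3*d + 6/R (s(d, R) = 24 - 3*((d + R) - 2/R) = 24 - 3*((R + d) - 2/R) = 24 - 3*(R + d - 2/R) = 24 + (-3*R - 3*d + 6/R) = 24 - 3*R - 3*d + 6/R)
-9*s(1/(-2), 2)*(-5) = -27*(2 - 1*2*(-8 + 2 + 1/(-2)))/2*(-5) = -27*(2 - 1*2*(-8 + 2 - ½))/2*(-5) = -27*(2 - 1*2*(-13/2))/2*(-5) = -27*(2 + 13)/2*(-5) = -27*15/2*(-5) = -9*45/2*(-5) = -405/2*(-5) = 2025/2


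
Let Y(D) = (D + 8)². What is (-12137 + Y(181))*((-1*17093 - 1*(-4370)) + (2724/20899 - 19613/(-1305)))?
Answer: -8173823214031552/27273195 ≈ -2.9970e+8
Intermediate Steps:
Y(D) = (8 + D)²
(-12137 + Y(181))*((-1*17093 - 1*(-4370)) + (2724/20899 - 19613/(-1305))) = (-12137 + (8 + 181)²)*((-1*17093 - 1*(-4370)) + (2724/20899 - 19613/(-1305))) = (-12137 + 189²)*((-17093 + 4370) + (2724*(1/20899) - 19613*(-1/1305))) = (-12137 + 35721)*(-12723 + (2724/20899 + 19613/1305)) = 23584*(-12723 + 413446907/27273195) = 23584*(-346583413078/27273195) = -8173823214031552/27273195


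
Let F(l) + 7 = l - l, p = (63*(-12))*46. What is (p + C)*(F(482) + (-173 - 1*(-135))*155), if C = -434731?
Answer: 2768682779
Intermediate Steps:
p = -34776 (p = -756*46 = -34776)
F(l) = -7 (F(l) = -7 + (l - l) = -7 + 0 = -7)
(p + C)*(F(482) + (-173 - 1*(-135))*155) = (-34776 - 434731)*(-7 + (-173 - 1*(-135))*155) = -469507*(-7 + (-173 + 135)*155) = -469507*(-7 - 38*155) = -469507*(-7 - 5890) = -469507*(-5897) = 2768682779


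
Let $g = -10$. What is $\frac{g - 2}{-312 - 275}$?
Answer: $\frac{12}{587} \approx 0.020443$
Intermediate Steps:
$\frac{g - 2}{-312 - 275} = \frac{-10 - 2}{-312 - 275} = - \frac{12}{-587} = \left(-12\right) \left(- \frac{1}{587}\right) = \frac{12}{587}$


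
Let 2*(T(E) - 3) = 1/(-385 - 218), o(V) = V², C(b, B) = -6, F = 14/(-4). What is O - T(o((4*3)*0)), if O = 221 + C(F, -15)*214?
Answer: -1285595/1206 ≈ -1066.0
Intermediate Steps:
F = -7/2 (F = 14*(-¼) = -7/2 ≈ -3.5000)
O = -1063 (O = 221 - 6*214 = 221 - 1284 = -1063)
T(E) = 3617/1206 (T(E) = 3 + 1/(2*(-385 - 218)) = 3 + (½)/(-603) = 3 + (½)*(-1/603) = 3 - 1/1206 = 3617/1206)
O - T(o((4*3)*0)) = -1063 - 1*3617/1206 = -1063 - 3617/1206 = -1285595/1206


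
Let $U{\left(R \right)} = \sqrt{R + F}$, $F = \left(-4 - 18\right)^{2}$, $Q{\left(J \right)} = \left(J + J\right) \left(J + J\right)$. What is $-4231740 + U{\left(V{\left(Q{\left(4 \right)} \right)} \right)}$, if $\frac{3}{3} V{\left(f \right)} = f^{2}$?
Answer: $-4231740 + 2 \sqrt{1145} \approx -4.2317 \cdot 10^{6}$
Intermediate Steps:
$Q{\left(J \right)} = 4 J^{2}$ ($Q{\left(J \right)} = 2 J 2 J = 4 J^{2}$)
$V{\left(f \right)} = f^{2}$
$F = 484$ ($F = \left(-4 - 18\right)^{2} = \left(-22\right)^{2} = 484$)
$U{\left(R \right)} = \sqrt{484 + R}$ ($U{\left(R \right)} = \sqrt{R + 484} = \sqrt{484 + R}$)
$-4231740 + U{\left(V{\left(Q{\left(4 \right)} \right)} \right)} = -4231740 + \sqrt{484 + \left(4 \cdot 4^{2}\right)^{2}} = -4231740 + \sqrt{484 + \left(4 \cdot 16\right)^{2}} = -4231740 + \sqrt{484 + 64^{2}} = -4231740 + \sqrt{484 + 4096} = -4231740 + \sqrt{4580} = -4231740 + 2 \sqrt{1145}$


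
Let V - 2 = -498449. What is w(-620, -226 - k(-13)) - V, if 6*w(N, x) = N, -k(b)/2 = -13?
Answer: 1495031/3 ≈ 4.9834e+5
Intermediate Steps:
k(b) = 26 (k(b) = -2*(-13) = 26)
w(N, x) = N/6
V = -498447 (V = 2 - 498449 = -498447)
w(-620, -226 - k(-13)) - V = (⅙)*(-620) - 1*(-498447) = -310/3 + 498447 = 1495031/3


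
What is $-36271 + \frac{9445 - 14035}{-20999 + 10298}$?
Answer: $- \frac{43125709}{1189} \approx -36271.0$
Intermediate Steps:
$-36271 + \frac{9445 - 14035}{-20999 + 10298} = -36271 - \frac{4590}{-10701} = -36271 - - \frac{510}{1189} = -36271 + \frac{510}{1189} = - \frac{43125709}{1189}$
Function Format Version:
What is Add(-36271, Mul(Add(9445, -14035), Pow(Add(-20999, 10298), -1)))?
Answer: Rational(-43125709, 1189) ≈ -36271.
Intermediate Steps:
Add(-36271, Mul(Add(9445, -14035), Pow(Add(-20999, 10298), -1))) = Add(-36271, Mul(-4590, Pow(-10701, -1))) = Add(-36271, Mul(-4590, Rational(-1, 10701))) = Add(-36271, Rational(510, 1189)) = Rational(-43125709, 1189)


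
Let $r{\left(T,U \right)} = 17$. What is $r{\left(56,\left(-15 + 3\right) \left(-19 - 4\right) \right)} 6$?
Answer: $102$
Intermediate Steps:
$r{\left(56,\left(-15 + 3\right) \left(-19 - 4\right) \right)} 6 = 17 \cdot 6 = 102$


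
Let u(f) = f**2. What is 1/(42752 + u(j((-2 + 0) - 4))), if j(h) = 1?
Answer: 1/42753 ≈ 2.3390e-5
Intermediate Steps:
1/(42752 + u(j((-2 + 0) - 4))) = 1/(42752 + 1**2) = 1/(42752 + 1) = 1/42753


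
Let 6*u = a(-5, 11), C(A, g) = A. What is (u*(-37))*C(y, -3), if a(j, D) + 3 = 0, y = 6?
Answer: 111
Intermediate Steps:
a(j, D) = -3 (a(j, D) = -3 + 0 = -3)
u = -½ (u = (⅙)*(-3) = -½ ≈ -0.50000)
(u*(-37))*C(y, -3) = -½*(-37)*6 = (37/2)*6 = 111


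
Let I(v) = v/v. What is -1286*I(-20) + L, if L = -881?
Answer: -2167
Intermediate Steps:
I(v) = 1
-1286*I(-20) + L = -1286*1 - 881 = -1286 - 881 = -2167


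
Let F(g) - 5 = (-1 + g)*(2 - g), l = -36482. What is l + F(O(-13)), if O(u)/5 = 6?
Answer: -37289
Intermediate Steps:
O(u) = 30 (O(u) = 5*6 = 30)
F(g) = 5 + (-1 + g)*(2 - g)
l + F(O(-13)) = -36482 + (3 - 1*30² + 3*30) = -36482 + (3 - 1*900 + 90) = -36482 + (3 - 900 + 90) = -36482 - 807 = -37289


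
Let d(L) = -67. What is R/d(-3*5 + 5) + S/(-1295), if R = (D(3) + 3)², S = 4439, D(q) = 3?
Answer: -344033/86765 ≈ -3.9651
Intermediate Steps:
R = 36 (R = (3 + 3)² = 6² = 36)
R/d(-3*5 + 5) + S/(-1295) = 36/(-67) + 4439/(-1295) = 36*(-1/67) + 4439*(-1/1295) = -36/67 - 4439/1295 = -344033/86765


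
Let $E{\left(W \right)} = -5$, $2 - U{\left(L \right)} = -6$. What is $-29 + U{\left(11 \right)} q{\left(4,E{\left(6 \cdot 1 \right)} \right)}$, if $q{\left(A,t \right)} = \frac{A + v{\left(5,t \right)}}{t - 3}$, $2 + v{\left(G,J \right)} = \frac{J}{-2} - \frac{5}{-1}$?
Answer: $- \frac{77}{2} \approx -38.5$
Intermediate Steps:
$U{\left(L \right)} = 8$ ($U{\left(L \right)} = 2 - -6 = 2 + 6 = 8$)
$v{\left(G,J \right)} = 3 - \frac{J}{2}$ ($v{\left(G,J \right)} = -2 + \left(\frac{J}{-2} - \frac{5}{-1}\right) = -2 + \left(J \left(- \frac{1}{2}\right) - -5\right) = -2 - \left(-5 + \frac{J}{2}\right) = 3 - \frac{J}{2}$)
$q{\left(A,t \right)} = \frac{3 + A - \frac{t}{2}}{-3 + t}$ ($q{\left(A,t \right)} = \frac{A - \left(-3 + \frac{t}{2}\right)}{t - 3} = \frac{3 + A - \frac{t}{2}}{-3 + t}$)
$-29 + U{\left(11 \right)} q{\left(4,E{\left(6 \cdot 1 \right)} \right)} = -29 + 8 \frac{3 + 4 - - \frac{5}{2}}{-3 - 5} = -29 + 8 \frac{3 + 4 + \frac{5}{2}}{-8} = -29 + 8 \left(\left(- \frac{1}{8}\right) \frac{19}{2}\right) = -29 + 8 \left(- \frac{19}{16}\right) = -29 - \frac{19}{2} = - \frac{77}{2}$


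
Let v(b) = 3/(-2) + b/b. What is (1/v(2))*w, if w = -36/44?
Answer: 18/11 ≈ 1.6364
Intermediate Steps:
w = -9/11 (w = -36*1/44 = -9/11 ≈ -0.81818)
v(b) = -1/2 (v(b) = 3*(-1/2) + 1 = -3/2 + 1 = -1/2)
(1/v(2))*w = (1/(-1/2))*(-9/11) = (1*(-2))*(-9/11) = -2*(-9/11) = 18/11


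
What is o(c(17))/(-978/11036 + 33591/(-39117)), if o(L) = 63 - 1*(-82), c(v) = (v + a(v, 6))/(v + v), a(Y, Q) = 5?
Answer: -10432634290/68161117 ≈ -153.06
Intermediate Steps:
c(v) = (5 + v)/(2*v) (c(v) = (v + 5)/(v + v) = (5 + v)/((2*v)) = (5 + v)*(1/(2*v)) = (5 + v)/(2*v))
o(L) = 145 (o(L) = 63 + 82 = 145)
o(c(17))/(-978/11036 + 33591/(-39117)) = 145/(-978/11036 + 33591/(-39117)) = 145/(-978*1/11036 + 33591*(-1/39117)) = 145/(-489/5518 - 11197/13039) = 145/(-68161117/71949202) = 145*(-71949202/68161117) = -10432634290/68161117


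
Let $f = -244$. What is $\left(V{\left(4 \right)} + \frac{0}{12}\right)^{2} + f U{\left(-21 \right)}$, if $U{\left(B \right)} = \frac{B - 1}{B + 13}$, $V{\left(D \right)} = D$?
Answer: $-655$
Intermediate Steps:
$U{\left(B \right)} = \frac{-1 + B}{13 + B}$
$\left(V{\left(4 \right)} + \frac{0}{12}\right)^{2} + f U{\left(-21 \right)} = \left(4 + \frac{0}{12}\right)^{2} - 244 \frac{-1 - 21}{13 - 21} = \left(4 + 0 \cdot \frac{1}{12}\right)^{2} - 244 \frac{1}{-8} \left(-22\right) = \left(4 + 0\right)^{2} - 244 \left(\left(- \frac{1}{8}\right) \left(-22\right)\right) = 4^{2} - 671 = 16 - 671 = -655$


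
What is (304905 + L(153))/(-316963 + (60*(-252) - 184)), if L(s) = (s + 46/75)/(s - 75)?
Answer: -1783705771/1943761950 ≈ -0.91766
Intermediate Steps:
L(s) = (46/75 + s)/(-75 + s) (L(s) = (s + 46*(1/75))/(-75 + s) = (s + 46/75)/(-75 + s) = (46/75 + s)/(-75 + s))
(304905 + L(153))/(-316963 + (60*(-252) - 184)) = (304905 + (46/75 + 153)/(-75 + 153))/(-316963 + (60*(-252) - 184)) = (304905 + (11521/75)/78)/(-316963 + (-15120 - 184)) = (304905 + (1/78)*(11521/75))/(-316963 - 15304) = (304905 + 11521/5850)/(-332267) = (1783705771/5850)*(-1/332267) = -1783705771/1943761950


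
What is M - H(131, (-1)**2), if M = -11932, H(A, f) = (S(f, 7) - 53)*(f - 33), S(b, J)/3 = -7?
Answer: -14300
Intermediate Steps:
S(b, J) = -21 (S(b, J) = 3*(-7) = -21)
H(A, f) = 2442 - 74*f (H(A, f) = (-21 - 53)*(f - 33) = -74*(-33 + f) = 2442 - 74*f)
M - H(131, (-1)**2) = -11932 - (2442 - 74*(-1)**2) = -11932 - (2442 - 74*1) = -11932 - (2442 - 74) = -11932 - 1*2368 = -11932 - 2368 = -14300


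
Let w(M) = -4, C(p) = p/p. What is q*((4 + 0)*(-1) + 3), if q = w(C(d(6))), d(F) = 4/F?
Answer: 4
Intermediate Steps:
C(p) = 1
q = -4
q*((4 + 0)*(-1) + 3) = -4*((4 + 0)*(-1) + 3) = -4*(4*(-1) + 3) = -4*(-4 + 3) = -4*(-1) = 4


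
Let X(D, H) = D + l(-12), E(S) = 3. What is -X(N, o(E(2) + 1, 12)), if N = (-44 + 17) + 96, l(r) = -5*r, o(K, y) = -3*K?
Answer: -129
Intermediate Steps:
N = 69 (N = -27 + 96 = 69)
X(D, H) = 60 + D (X(D, H) = D - 5*(-12) = D + 60 = 60 + D)
-X(N, o(E(2) + 1, 12)) = -(60 + 69) = -1*129 = -129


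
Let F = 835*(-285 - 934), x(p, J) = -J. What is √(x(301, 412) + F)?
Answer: I*√1018277 ≈ 1009.1*I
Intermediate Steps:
F = -1017865 (F = 835*(-1219) = -1017865)
√(x(301, 412) + F) = √(-1*412 - 1017865) = √(-412 - 1017865) = √(-1018277) = I*√1018277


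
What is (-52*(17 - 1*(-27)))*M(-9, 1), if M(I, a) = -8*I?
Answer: -164736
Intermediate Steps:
(-52*(17 - 1*(-27)))*M(-9, 1) = (-52*(17 - 1*(-27)))*(-8*(-9)) = -52*(17 + 27)*72 = -52*44*72 = -2288*72 = -164736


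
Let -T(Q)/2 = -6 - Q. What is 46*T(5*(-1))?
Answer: 92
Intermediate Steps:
T(Q) = 12 + 2*Q (T(Q) = -2*(-6 - Q) = 12 + 2*Q)
46*T(5*(-1)) = 46*(12 + 2*(5*(-1))) = 46*(12 + 2*(-5)) = 46*(12 - 10) = 46*2 = 92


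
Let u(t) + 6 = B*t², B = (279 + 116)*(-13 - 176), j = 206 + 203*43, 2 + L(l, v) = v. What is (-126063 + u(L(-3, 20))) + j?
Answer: -24305354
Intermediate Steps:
L(l, v) = -2 + v
j = 8935 (j = 206 + 8729 = 8935)
B = -74655 (B = 395*(-189) = -74655)
u(t) = -6 - 74655*t²
(-126063 + u(L(-3, 20))) + j = (-126063 + (-6 - 74655*(-2 + 20)²)) + 8935 = (-126063 + (-6 - 74655*18²)) + 8935 = (-126063 + (-6 - 74655*324)) + 8935 = (-126063 + (-6 - 24188220)) + 8935 = (-126063 - 24188226) + 8935 = -24314289 + 8935 = -24305354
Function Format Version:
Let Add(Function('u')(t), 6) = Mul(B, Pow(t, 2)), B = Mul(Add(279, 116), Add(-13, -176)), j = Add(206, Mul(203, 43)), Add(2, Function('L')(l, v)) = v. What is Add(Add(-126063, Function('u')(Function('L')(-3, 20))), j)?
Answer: -24305354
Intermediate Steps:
Function('L')(l, v) = Add(-2, v)
j = 8935 (j = Add(206, 8729) = 8935)
B = -74655 (B = Mul(395, -189) = -74655)
Function('u')(t) = Add(-6, Mul(-74655, Pow(t, 2)))
Add(Add(-126063, Function('u')(Function('L')(-3, 20))), j) = Add(Add(-126063, Add(-6, Mul(-74655, Pow(Add(-2, 20), 2)))), 8935) = Add(Add(-126063, Add(-6, Mul(-74655, Pow(18, 2)))), 8935) = Add(Add(-126063, Add(-6, Mul(-74655, 324))), 8935) = Add(Add(-126063, Add(-6, -24188220)), 8935) = Add(Add(-126063, -24188226), 8935) = Add(-24314289, 8935) = -24305354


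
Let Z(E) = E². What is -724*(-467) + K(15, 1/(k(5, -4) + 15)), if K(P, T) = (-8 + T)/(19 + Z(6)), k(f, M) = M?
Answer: 204555253/605 ≈ 3.3811e+5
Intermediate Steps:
K(P, T) = -8/55 + T/55 (K(P, T) = (-8 + T)/(19 + 6²) = (-8 + T)/(19 + 36) = (-8 + T)/55 = (-8 + T)*(1/55) = -8/55 + T/55)
-724*(-467) + K(15, 1/(k(5, -4) + 15)) = -724*(-467) + (-8/55 + 1/(55*(-4 + 15))) = 338108 + (-8/55 + (1/55)/11) = 338108 + (-8/55 + (1/55)*(1/11)) = 338108 + (-8/55 + 1/605) = 338108 - 87/605 = 204555253/605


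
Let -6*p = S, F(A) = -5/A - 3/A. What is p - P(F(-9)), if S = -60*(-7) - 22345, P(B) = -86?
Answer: 22441/6 ≈ 3740.2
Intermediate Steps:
F(A) = -8/A
S = -21925 (S = 420 - 22345 = -21925)
p = 21925/6 (p = -⅙*(-21925) = 21925/6 ≈ 3654.2)
p - P(F(-9)) = 21925/6 - 1*(-86) = 21925/6 + 86 = 22441/6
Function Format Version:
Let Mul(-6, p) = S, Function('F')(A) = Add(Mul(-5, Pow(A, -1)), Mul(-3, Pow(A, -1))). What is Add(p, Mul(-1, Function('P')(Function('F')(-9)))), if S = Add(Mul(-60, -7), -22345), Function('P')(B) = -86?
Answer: Rational(22441, 6) ≈ 3740.2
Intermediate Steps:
Function('F')(A) = Mul(-8, Pow(A, -1))
S = -21925 (S = Add(420, -22345) = -21925)
p = Rational(21925, 6) (p = Mul(Rational(-1, 6), -21925) = Rational(21925, 6) ≈ 3654.2)
Add(p, Mul(-1, Function('P')(Function('F')(-9)))) = Add(Rational(21925, 6), Mul(-1, -86)) = Add(Rational(21925, 6), 86) = Rational(22441, 6)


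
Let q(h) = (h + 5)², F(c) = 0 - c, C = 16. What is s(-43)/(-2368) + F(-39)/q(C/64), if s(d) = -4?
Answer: 123283/87024 ≈ 1.4167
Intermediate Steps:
F(c) = -c
q(h) = (5 + h)²
s(-43)/(-2368) + F(-39)/q(C/64) = -4/(-2368) + (-1*(-39))/((5 + 16/64)²) = -4*(-1/2368) + 39/((5 + 16*(1/64))²) = 1/592 + 39/((5 + ¼)²) = 1/592 + 39/((21/4)²) = 1/592 + 39/(441/16) = 1/592 + 39*(16/441) = 1/592 + 208/147 = 123283/87024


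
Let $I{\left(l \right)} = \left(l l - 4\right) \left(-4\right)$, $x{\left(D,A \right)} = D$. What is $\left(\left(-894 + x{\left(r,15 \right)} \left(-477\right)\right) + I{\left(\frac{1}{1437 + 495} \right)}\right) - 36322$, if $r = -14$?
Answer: $- \frac{28481787433}{933156} \approx -30522.0$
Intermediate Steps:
$I{\left(l \right)} = 16 - 4 l^{2}$ ($I{\left(l \right)} = \left(l^{2} - 4\right) \left(-4\right) = \left(-4 + l^{2}\right) \left(-4\right) = 16 - 4 l^{2}$)
$\left(\left(-894 + x{\left(r,15 \right)} \left(-477\right)\right) + I{\left(\frac{1}{1437 + 495} \right)}\right) - 36322 = \left(\left(-894 - -6678\right) + \left(16 - 4 \left(\frac{1}{1437 + 495}\right)^{2}\right)\right) - 36322 = \left(\left(-894 + 6678\right) + \left(16 - 4 \left(\frac{1}{1932}\right)^{2}\right)\right) - 36322 = \left(5784 + \left(16 - \frac{4}{3732624}\right)\right) - 36322 = \left(5784 + \left(16 - \frac{1}{933156}\right)\right) - 36322 = \left(5784 + \frac{14930495}{933156}\right) - 36322 = \frac{5412304799}{933156} - 36322 = - \frac{28481787433}{933156}$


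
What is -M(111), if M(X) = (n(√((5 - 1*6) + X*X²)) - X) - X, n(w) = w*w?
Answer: -1367408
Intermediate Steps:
n(w) = w²
M(X) = -1 + X³ - 2*X (M(X) = ((√((5 - 1*6) + X*X²))² - X) - X = ((√((5 - 6) + X³))² - X) - X = ((√(-1 + X³))² - X) - X = ((-1 + X³) - X) - X = (-1 + X³ - X) - X = -1 + X³ - 2*X)
-M(111) = -(-1 + 111³ - 2*111) = -(-1 + 1367631 - 222) = -1*1367408 = -1367408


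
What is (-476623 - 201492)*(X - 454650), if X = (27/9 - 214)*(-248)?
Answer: 272820583030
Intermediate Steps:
X = 52328 (X = (27*(⅑) - 214)*(-248) = (3 - 214)*(-248) = -211*(-248) = 52328)
(-476623 - 201492)*(X - 454650) = (-476623 - 201492)*(52328 - 454650) = -678115*(-402322) = 272820583030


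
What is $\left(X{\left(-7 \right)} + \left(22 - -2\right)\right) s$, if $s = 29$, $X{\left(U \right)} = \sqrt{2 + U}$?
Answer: $696 + 29 i \sqrt{5} \approx 696.0 + 64.846 i$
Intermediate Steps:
$\left(X{\left(-7 \right)} + \left(22 - -2\right)\right) s = \left(\sqrt{2 - 7} + \left(22 - -2\right)\right) 29 = \left(\sqrt{-5} + \left(22 + 2\right)\right) 29 = \left(i \sqrt{5} + 24\right) 29 = \left(24 + i \sqrt{5}\right) 29 = 696 + 29 i \sqrt{5}$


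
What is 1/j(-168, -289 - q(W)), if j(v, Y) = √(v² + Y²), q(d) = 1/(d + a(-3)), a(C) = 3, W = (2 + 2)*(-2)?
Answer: 5*√174421/697684 ≈ 0.0029930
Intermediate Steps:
W = -8 (W = 4*(-2) = -8)
q(d) = 1/(3 + d) (q(d) = 1/(d + 3) = 1/(3 + d))
j(v, Y) = √(Y² + v²)
1/j(-168, -289 - q(W)) = 1/(√((-289 - 1/(3 - 8))² + (-168)²)) = 1/(√((-289 - 1/(-5))² + 28224)) = 1/(√((-289 - 1*(-⅕))² + 28224)) = 1/(√((-289 + ⅕)² + 28224)) = 1/(√((-1444/5)² + 28224)) = 1/(√(2085136/25 + 28224)) = 1/(√(2790736/25)) = 1/(4*√174421/5) = 5*√174421/697684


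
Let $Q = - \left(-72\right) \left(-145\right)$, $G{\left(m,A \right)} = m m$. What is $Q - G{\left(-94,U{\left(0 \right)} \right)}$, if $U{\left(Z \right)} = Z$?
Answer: $-19276$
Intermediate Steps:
$G{\left(m,A \right)} = m^{2}$
$Q = -10440$ ($Q = \left(-1\right) 10440 = -10440$)
$Q - G{\left(-94,U{\left(0 \right)} \right)} = -10440 - \left(-94\right)^{2} = -10440 - 8836 = -19276$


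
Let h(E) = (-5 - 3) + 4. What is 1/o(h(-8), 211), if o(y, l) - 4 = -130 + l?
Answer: 1/85 ≈ 0.011765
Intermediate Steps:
h(E) = -4 (h(E) = -8 + 4 = -4)
o(y, l) = -126 + l (o(y, l) = 4 + (-130 + l) = -126 + l)
1/o(h(-8), 211) = 1/(-126 + 211) = 1/85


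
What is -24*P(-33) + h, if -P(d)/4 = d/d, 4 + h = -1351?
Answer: -1259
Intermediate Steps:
h = -1355 (h = -4 - 1351 = -1355)
P(d) = -4 (P(d) = -4*d/d = -4*1 = -4)
-24*P(-33) + h = -24*(-4) - 1355 = 96 - 1355 = -1259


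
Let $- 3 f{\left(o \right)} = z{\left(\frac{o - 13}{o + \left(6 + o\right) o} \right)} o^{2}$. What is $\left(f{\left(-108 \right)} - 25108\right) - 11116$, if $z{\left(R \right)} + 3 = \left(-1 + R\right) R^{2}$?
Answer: $- \frac{8198396913851}{333817524} \approx -24560.0$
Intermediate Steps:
$z{\left(R \right)} = -3 + R^{2} \left(-1 + R\right)$ ($z{\left(R \right)} = -3 + \left(-1 + R\right) R^{2} = -3 + R^{2} \left(-1 + R\right)$)
$f{\left(o \right)} = - \frac{o^{2} \left(-3 + \frac{\left(-13 + o\right)^{3}}{\left(o + o \left(6 + o\right)\right)^{3}} - \frac{\left(-13 + o\right)^{2}}{\left(o + o \left(6 + o\right)\right)^{2}}\right)}{3}$ ($f{\left(o \right)} = - \frac{\left(-3 + \left(\frac{o - 13}{o + \left(6 + o\right) o}\right)^{3} - \left(\frac{o - 13}{o + \left(6 + o\right) o}\right)^{2}\right) o^{2}}{3} = - \frac{\left(-3 + \left(\frac{-13 + o}{o + o \left(6 + o\right)}\right)^{3} - \left(\frac{-13 + o}{o + o \left(6 + o\right)}\right)^{2}\right) o^{2}}{3} = - \frac{\left(-3 + \frac{\left(-13 + o\right)^{3}}{\left(o + o \left(6 + o\right)\right)^{3}} - \frac{\left(-13 + o\right)^{2}}{\left(o + o \left(6 + o\right)\right)^{2}}\right) o^{2}}{3} = - \frac{o^{2} \left(-3 + \frac{\left(-13 + o\right)^{3}}{\left(o + o \left(6 + o\right)\right)^{3}} - \frac{\left(-13 + o\right)^{2}}{\left(o + o \left(6 + o\right)\right)^{2}}\right)}{3}$)
$\left(f{\left(-108 \right)} - 25108\right) - 11116 = \left(\frac{- \left(-13 - 108\right)^{3} + 3 \left(-108\right)^{3} \left(7 - 108\right)^{3} - 108 \left(-13 - 108\right)^{2} \left(7 - 108\right)}{3 \left(-108\right) \left(7 - 108\right)^{3}} - 25108\right) - 11116 = \left(\frac{1}{3} \left(- \frac{1}{108}\right) \frac{1}{-1030301} \left(- \left(-121\right)^{3} + 3 \left(-1259712\right) \left(-101\right)^{3} - 108 \left(-121\right)^{2} \left(-101\right)\right) - 25108\right) - 11116 = \left(\frac{1}{3} \left(- \frac{1}{108}\right) \left(- \frac{1}{1030301}\right) \left(\left(-1\right) \left(-1771561\right) + 3 \left(-1259712\right) \left(-1030301\right) - 1581228 \left(-101\right)\right) - 25108\right) - 11116 = \left(\frac{1}{3} \left(- \frac{1}{108}\right) \left(- \frac{1}{1030301}\right) \left(1771561 + 3893647599936 + 159704028\right) - 25108\right) - 11116 = \left(\frac{1}{3} \left(- \frac{1}{108}\right) \left(- \frac{1}{1030301}\right) 3893809075525 - 25108\right) - 11116 = \left(\frac{3893809075525}{333817524} - 25108\right) - 11116 = - \frac{4487681317067}{333817524} - 11116 = - \frac{8198396913851}{333817524}$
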